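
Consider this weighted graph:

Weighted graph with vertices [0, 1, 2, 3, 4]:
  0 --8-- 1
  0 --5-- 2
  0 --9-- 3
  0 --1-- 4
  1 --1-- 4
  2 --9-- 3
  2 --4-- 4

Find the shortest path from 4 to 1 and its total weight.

Using Dijkstra's algorithm from vertex 4:
Shortest path: 4 -> 1
Total weight: 1 = 1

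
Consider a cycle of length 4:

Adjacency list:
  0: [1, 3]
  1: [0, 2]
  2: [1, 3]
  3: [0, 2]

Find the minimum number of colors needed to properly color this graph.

This is an even cycle (C_4). Even cycles are bipartite.
Chromatic number = 2.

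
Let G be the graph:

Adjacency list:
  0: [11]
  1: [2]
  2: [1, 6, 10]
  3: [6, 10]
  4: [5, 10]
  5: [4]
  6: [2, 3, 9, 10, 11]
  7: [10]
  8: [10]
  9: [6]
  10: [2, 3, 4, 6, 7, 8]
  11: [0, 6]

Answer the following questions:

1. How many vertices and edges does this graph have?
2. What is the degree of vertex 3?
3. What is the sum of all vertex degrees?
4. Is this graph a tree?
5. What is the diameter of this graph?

Count: 12 vertices, 13 edges.
Vertex 3 has neighbors [6, 10], degree = 2.
Handshaking lemma: 2 * 13 = 26.
A tree on 12 vertices has 11 edges. This graph has 13 edges (2 extra). Not a tree.
Diameter (longest shortest path) = 5.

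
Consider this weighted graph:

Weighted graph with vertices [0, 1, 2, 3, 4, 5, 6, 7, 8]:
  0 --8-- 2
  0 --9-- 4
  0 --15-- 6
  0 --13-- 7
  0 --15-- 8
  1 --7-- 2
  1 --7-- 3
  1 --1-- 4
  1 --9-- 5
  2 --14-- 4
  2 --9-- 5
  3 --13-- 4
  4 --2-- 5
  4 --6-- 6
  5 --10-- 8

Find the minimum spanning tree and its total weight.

Applying Kruskal's algorithm (sort edges by weight, add if no cycle):
  Add (1,4) w=1
  Add (4,5) w=2
  Add (4,6) w=6
  Add (1,3) w=7
  Add (1,2) w=7
  Add (0,2) w=8
  Skip (0,4) w=9 (creates cycle)
  Skip (1,5) w=9 (creates cycle)
  Skip (2,5) w=9 (creates cycle)
  Add (5,8) w=10
  Add (0,7) w=13
  Skip (3,4) w=13 (creates cycle)
  Skip (2,4) w=14 (creates cycle)
  Skip (0,6) w=15 (creates cycle)
  Skip (0,8) w=15 (creates cycle)
MST weight = 54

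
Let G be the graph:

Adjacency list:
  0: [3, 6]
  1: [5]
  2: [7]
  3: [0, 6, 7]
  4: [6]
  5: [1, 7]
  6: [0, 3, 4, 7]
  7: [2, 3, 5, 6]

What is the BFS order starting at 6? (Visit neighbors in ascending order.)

BFS from vertex 6 (neighbors processed in ascending order):
Visit order: 6, 0, 3, 4, 7, 2, 5, 1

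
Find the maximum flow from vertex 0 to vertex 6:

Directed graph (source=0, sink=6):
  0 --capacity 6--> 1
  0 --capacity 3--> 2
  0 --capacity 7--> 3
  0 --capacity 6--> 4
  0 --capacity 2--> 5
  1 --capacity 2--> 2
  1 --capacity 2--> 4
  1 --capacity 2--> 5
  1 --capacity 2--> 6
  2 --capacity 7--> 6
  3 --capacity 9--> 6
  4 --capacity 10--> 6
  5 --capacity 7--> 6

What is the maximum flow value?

Computing max flow:
  Flow on (0->1): 6/6
  Flow on (0->2): 3/3
  Flow on (0->3): 7/7
  Flow on (0->4): 6/6
  Flow on (0->5): 2/2
  Flow on (1->2): 2/2
  Flow on (1->4): 2/2
  Flow on (1->6): 2/2
  Flow on (2->6): 5/7
  Flow on (3->6): 7/9
  Flow on (4->6): 8/10
  Flow on (5->6): 2/7
Maximum flow = 24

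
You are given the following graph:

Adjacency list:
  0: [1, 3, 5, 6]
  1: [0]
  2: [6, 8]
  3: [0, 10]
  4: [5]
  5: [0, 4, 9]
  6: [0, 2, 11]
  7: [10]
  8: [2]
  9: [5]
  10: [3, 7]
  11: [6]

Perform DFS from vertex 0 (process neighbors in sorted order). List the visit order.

DFS from vertex 0 (neighbors processed in ascending order):
Visit order: 0, 1, 3, 10, 7, 5, 4, 9, 6, 2, 8, 11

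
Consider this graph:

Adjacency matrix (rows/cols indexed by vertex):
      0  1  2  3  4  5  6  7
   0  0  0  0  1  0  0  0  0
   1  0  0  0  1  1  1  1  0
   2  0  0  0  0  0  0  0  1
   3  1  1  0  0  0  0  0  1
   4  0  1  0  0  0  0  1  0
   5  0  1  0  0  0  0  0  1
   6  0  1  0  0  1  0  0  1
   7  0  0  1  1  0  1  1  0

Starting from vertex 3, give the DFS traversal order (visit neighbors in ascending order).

DFS from vertex 3 (neighbors processed in ascending order):
Visit order: 3, 0, 1, 4, 6, 7, 2, 5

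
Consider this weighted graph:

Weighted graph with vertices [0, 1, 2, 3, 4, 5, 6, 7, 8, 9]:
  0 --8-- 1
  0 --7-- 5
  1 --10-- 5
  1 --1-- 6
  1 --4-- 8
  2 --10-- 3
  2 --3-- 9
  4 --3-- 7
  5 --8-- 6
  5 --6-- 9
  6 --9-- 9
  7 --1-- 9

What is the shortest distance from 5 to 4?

Using Dijkstra's algorithm from vertex 5:
Shortest path: 5 -> 9 -> 7 -> 4
Total weight: 6 + 1 + 3 = 10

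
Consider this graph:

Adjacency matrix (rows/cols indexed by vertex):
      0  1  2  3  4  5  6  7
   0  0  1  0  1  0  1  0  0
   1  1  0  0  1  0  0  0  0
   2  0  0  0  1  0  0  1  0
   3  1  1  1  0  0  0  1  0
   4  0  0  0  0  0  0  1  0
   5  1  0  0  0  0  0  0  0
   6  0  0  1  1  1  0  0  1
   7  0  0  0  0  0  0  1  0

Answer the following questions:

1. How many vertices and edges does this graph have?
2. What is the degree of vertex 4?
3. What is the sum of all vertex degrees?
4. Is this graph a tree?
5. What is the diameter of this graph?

Count: 8 vertices, 9 edges.
Vertex 4 has neighbors [6], degree = 1.
Handshaking lemma: 2 * 9 = 18.
A tree on 8 vertices has 7 edges. This graph has 9 edges (2 extra). Not a tree.
Diameter (longest shortest path) = 4.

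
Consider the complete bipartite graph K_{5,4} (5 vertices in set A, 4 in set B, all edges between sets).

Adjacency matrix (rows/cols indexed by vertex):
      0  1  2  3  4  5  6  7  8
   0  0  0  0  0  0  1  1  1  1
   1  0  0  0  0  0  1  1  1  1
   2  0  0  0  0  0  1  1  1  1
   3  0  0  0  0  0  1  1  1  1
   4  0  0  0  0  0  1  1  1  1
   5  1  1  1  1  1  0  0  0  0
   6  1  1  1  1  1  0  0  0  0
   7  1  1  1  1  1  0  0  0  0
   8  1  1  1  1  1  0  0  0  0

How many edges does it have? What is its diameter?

K_{5,4} has 5 * 4 = 20 edges.
Any vertex reaches any opposite-side vertex in 1 step; same-side vertices reach in 2 steps via any opposite-side vertex.
Diameter = 2.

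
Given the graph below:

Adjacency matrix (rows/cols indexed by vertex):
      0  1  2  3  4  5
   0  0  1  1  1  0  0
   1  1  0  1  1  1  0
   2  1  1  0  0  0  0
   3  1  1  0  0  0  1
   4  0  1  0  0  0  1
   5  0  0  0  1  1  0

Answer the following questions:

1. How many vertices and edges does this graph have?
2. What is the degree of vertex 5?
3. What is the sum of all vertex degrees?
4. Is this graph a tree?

Count: 6 vertices, 8 edges.
Vertex 5 has neighbors [3, 4], degree = 2.
Handshaking lemma: 2 * 8 = 16.
A tree on 6 vertices has 5 edges. This graph has 8 edges (3 extra). Not a tree.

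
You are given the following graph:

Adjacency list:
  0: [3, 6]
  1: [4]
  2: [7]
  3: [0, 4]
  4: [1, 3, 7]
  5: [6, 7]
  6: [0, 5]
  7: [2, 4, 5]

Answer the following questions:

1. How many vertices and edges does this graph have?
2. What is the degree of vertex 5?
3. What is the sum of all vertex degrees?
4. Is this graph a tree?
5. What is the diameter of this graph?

Count: 8 vertices, 8 edges.
Vertex 5 has neighbors [6, 7], degree = 2.
Handshaking lemma: 2 * 8 = 16.
A tree on 8 vertices has 7 edges. This graph has 8 edges (1 extra). Not a tree.
Diameter (longest shortest path) = 4.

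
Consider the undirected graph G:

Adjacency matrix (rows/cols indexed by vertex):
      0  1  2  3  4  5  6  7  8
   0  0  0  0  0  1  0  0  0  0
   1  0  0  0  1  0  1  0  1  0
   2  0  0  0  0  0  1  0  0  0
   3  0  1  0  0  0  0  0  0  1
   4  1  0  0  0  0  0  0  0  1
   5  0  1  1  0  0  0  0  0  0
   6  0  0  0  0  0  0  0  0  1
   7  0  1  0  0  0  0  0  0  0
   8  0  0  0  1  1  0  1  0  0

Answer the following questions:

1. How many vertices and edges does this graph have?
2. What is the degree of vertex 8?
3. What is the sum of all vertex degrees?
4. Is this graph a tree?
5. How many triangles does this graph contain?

Count: 9 vertices, 8 edges.
Vertex 8 has neighbors [3, 4, 6], degree = 3.
Handshaking lemma: 2 * 8 = 16.
A graph is a tree iff it is connected and has exactly n-1 edges. This graph is connected (all 9 vertices in one component) and has 9-1 = 8 edges. It is a tree.
Number of triangles = 0.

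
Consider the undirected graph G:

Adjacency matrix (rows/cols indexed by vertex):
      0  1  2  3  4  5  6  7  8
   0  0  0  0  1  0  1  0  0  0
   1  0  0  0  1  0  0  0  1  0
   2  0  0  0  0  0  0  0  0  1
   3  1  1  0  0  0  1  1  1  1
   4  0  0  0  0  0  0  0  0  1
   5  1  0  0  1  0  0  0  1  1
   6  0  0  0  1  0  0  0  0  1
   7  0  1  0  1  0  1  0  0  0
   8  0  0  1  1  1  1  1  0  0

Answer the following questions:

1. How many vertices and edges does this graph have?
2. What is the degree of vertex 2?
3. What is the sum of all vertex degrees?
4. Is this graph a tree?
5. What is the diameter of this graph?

Count: 9 vertices, 13 edges.
Vertex 2 has neighbors [8], degree = 1.
Handshaking lemma: 2 * 13 = 26.
A tree on 9 vertices has 8 edges. This graph has 13 edges (5 extra). Not a tree.
Diameter (longest shortest path) = 3.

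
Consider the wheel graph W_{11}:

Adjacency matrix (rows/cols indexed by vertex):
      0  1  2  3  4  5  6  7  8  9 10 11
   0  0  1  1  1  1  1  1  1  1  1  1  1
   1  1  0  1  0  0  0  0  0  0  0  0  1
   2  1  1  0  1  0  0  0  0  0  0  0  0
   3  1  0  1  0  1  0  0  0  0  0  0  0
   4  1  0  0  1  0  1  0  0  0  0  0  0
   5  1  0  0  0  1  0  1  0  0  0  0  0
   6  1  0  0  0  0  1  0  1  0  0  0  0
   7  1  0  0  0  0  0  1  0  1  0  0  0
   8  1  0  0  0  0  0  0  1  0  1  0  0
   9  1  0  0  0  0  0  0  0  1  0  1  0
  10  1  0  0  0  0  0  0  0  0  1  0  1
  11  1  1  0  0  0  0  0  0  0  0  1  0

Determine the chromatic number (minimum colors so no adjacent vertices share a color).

W_{11} = C_{11} plus a hub adjacent to every cycle vertex.
The outer cycle needs 3 colors (odd cycle); the hub is adjacent to all of them so needs a fresh color.
Chromatic number = 3 + 1 = 4.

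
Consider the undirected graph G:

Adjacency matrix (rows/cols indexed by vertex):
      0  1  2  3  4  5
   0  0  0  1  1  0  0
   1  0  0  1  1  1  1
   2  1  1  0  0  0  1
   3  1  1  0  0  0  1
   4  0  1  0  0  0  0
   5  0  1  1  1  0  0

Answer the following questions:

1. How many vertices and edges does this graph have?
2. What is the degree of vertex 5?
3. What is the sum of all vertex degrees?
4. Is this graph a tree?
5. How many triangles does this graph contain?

Count: 6 vertices, 8 edges.
Vertex 5 has neighbors [1, 2, 3], degree = 3.
Handshaking lemma: 2 * 8 = 16.
A tree on 6 vertices has 5 edges. This graph has 8 edges (3 extra). Not a tree.
Number of triangles = 2.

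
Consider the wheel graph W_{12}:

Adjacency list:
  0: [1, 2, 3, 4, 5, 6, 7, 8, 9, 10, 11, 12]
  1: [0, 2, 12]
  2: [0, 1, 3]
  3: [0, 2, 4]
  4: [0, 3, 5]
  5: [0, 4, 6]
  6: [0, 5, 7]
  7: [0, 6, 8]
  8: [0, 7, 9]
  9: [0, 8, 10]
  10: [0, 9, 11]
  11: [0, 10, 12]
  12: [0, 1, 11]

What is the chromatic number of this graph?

W_{12} = C_{12} plus a hub adjacent to every cycle vertex.
The outer cycle needs 2 colors (even cycle); the hub is adjacent to all of them so needs a fresh color.
Chromatic number = 2 + 1 = 3.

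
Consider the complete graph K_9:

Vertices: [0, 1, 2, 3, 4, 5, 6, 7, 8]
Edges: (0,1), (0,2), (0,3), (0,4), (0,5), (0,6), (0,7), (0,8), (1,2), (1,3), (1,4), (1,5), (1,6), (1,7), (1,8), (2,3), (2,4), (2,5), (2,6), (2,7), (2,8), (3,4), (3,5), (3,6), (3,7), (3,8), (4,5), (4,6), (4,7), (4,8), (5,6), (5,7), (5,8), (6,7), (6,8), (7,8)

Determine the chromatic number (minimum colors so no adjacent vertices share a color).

In K_9, every vertex is adjacent to every other vertex.
Each vertex needs a unique color.
Chromatic number = 9.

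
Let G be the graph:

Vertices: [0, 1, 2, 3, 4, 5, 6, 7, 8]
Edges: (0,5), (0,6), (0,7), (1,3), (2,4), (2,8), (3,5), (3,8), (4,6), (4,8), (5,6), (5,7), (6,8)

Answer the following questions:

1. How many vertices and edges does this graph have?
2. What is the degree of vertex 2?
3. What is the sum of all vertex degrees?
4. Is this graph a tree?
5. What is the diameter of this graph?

Count: 9 vertices, 13 edges.
Vertex 2 has neighbors [4, 8], degree = 2.
Handshaking lemma: 2 * 13 = 26.
A tree on 9 vertices has 8 edges. This graph has 13 edges (5 extra). Not a tree.
Diameter (longest shortest path) = 4.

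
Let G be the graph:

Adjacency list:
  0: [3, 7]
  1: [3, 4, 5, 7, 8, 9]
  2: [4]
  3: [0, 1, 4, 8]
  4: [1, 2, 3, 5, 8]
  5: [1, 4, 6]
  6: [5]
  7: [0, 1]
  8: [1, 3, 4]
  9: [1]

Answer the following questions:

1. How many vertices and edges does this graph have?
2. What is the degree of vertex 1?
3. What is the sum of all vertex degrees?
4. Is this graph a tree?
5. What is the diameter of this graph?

Count: 10 vertices, 14 edges.
Vertex 1 has neighbors [3, 4, 5, 7, 8, 9], degree = 6.
Handshaking lemma: 2 * 14 = 28.
A tree on 10 vertices has 9 edges. This graph has 14 edges (5 extra). Not a tree.
Diameter (longest shortest path) = 4.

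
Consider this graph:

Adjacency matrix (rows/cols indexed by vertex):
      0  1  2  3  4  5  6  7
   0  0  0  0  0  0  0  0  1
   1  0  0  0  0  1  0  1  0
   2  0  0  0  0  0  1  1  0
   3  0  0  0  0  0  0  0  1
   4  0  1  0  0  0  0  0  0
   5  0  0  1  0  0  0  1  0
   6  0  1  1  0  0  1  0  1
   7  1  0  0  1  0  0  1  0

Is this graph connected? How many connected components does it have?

Checking connectivity: the graph has 1 connected component(s).
All vertices are reachable from each other. The graph IS connected.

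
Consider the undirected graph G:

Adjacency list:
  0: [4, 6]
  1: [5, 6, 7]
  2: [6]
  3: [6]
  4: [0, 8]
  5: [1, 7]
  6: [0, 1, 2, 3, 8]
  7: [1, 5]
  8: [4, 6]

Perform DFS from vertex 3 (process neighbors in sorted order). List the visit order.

DFS from vertex 3 (neighbors processed in ascending order):
Visit order: 3, 6, 0, 4, 8, 1, 5, 7, 2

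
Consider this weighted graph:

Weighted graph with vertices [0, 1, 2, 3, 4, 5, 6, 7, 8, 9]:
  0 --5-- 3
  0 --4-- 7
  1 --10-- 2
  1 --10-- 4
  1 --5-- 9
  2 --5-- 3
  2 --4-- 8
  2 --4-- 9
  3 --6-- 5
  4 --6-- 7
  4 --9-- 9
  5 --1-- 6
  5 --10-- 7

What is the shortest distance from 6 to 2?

Using Dijkstra's algorithm from vertex 6:
Shortest path: 6 -> 5 -> 3 -> 2
Total weight: 1 + 6 + 5 = 12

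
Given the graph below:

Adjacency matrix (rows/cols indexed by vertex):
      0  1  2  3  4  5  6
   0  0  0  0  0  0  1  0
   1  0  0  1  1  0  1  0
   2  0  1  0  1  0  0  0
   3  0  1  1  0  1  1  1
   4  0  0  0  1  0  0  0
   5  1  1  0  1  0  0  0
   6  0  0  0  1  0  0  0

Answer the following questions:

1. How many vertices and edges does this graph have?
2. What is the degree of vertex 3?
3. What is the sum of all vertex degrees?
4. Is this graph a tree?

Count: 7 vertices, 8 edges.
Vertex 3 has neighbors [1, 2, 4, 5, 6], degree = 5.
Handshaking lemma: 2 * 8 = 16.
A tree on 7 vertices has 6 edges. This graph has 8 edges (2 extra). Not a tree.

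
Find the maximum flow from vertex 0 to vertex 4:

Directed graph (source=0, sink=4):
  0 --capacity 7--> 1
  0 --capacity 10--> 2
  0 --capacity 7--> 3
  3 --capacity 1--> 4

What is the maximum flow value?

Computing max flow:
  Flow on (0->3): 1/7
  Flow on (3->4): 1/1
Maximum flow = 1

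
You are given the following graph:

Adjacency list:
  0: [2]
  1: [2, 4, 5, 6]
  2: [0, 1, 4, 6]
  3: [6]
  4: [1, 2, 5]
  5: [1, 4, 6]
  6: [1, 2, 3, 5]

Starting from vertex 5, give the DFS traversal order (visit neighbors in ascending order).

DFS from vertex 5 (neighbors processed in ascending order):
Visit order: 5, 1, 2, 0, 4, 6, 3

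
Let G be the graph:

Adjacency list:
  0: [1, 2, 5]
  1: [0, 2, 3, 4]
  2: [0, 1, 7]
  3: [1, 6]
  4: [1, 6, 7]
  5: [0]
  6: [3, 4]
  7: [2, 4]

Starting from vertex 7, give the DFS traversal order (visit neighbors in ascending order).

DFS from vertex 7 (neighbors processed in ascending order):
Visit order: 7, 2, 0, 1, 3, 6, 4, 5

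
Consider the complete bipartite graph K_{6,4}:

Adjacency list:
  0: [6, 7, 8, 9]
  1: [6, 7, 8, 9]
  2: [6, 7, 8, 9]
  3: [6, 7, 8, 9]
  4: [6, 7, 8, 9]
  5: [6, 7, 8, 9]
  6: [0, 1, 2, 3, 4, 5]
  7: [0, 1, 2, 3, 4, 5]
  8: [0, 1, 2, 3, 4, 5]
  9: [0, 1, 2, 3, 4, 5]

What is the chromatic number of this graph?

K_{6,4} is bipartite: vertices split into two independent sets of size 6 and 4.
Color one set 0, the other 1. No adjacent vertices share a color.
Chromatic number = 2.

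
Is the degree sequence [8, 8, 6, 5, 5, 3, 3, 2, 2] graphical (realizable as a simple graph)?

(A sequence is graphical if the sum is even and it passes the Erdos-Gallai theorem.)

Sum of degrees = 42. Sum is even but fails Erdos-Gallai. The sequence is NOT graphical.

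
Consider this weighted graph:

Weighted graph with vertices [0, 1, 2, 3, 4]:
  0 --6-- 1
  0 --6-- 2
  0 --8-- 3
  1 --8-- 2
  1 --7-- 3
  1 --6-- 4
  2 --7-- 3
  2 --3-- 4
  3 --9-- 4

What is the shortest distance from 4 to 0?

Using Dijkstra's algorithm from vertex 4:
Shortest path: 4 -> 2 -> 0
Total weight: 3 + 6 = 9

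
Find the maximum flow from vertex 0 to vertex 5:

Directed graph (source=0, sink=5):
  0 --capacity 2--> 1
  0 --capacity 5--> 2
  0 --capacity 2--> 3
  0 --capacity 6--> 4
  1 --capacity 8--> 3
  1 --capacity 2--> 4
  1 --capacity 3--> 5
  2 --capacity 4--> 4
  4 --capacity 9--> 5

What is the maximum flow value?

Computing max flow:
  Flow on (0->1): 2/2
  Flow on (0->2): 4/5
  Flow on (0->4): 5/6
  Flow on (1->5): 2/3
  Flow on (2->4): 4/4
  Flow on (4->5): 9/9
Maximum flow = 11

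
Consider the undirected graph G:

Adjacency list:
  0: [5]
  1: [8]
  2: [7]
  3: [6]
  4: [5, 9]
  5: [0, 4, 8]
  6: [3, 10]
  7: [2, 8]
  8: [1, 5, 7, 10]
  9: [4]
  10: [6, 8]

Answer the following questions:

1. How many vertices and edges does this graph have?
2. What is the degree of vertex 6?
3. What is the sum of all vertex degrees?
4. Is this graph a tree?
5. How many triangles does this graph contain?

Count: 11 vertices, 10 edges.
Vertex 6 has neighbors [3, 10], degree = 2.
Handshaking lemma: 2 * 10 = 20.
A graph is a tree iff it is connected and has exactly n-1 edges. This graph is connected (all 11 vertices in one component) and has 11-1 = 10 edges. It is a tree.
Number of triangles = 0.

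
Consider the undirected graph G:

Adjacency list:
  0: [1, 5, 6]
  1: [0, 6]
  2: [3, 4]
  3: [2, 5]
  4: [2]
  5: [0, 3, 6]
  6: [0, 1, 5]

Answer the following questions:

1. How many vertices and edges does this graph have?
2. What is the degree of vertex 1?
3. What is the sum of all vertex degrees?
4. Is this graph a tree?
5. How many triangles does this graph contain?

Count: 7 vertices, 8 edges.
Vertex 1 has neighbors [0, 6], degree = 2.
Handshaking lemma: 2 * 8 = 16.
A tree on 7 vertices has 6 edges. This graph has 8 edges (2 extra). Not a tree.
Number of triangles = 2.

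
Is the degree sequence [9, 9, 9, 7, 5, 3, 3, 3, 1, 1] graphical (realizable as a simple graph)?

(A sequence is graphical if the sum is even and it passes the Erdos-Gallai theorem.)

Sum of degrees = 50. Sum is even but fails Erdos-Gallai. The sequence is NOT graphical.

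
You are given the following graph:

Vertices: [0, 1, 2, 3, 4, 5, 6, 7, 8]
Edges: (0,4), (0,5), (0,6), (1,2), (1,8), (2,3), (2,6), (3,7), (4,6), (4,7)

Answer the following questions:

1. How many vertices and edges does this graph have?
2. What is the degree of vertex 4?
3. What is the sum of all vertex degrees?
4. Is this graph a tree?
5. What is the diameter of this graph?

Count: 9 vertices, 10 edges.
Vertex 4 has neighbors [0, 6, 7], degree = 3.
Handshaking lemma: 2 * 10 = 20.
A tree on 9 vertices has 8 edges. This graph has 10 edges (2 extra). Not a tree.
Diameter (longest shortest path) = 5.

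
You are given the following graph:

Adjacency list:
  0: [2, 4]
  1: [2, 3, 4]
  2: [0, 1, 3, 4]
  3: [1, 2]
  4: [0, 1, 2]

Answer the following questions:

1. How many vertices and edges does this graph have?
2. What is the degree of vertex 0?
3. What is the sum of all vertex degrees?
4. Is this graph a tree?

Count: 5 vertices, 7 edges.
Vertex 0 has neighbors [2, 4], degree = 2.
Handshaking lemma: 2 * 7 = 14.
A tree on 5 vertices has 4 edges. This graph has 7 edges (3 extra). Not a tree.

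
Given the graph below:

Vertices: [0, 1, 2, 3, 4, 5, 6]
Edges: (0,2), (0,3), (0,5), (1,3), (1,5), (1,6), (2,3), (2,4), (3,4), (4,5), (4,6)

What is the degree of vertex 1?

Vertex 1 has neighbors [3, 5, 6], so deg(1) = 3.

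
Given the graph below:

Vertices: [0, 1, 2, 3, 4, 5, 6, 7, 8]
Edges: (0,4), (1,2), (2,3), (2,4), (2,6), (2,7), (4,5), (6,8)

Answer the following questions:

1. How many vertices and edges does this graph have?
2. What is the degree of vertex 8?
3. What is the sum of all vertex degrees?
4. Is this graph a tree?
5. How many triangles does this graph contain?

Count: 9 vertices, 8 edges.
Vertex 8 has neighbors [6], degree = 1.
Handshaking lemma: 2 * 8 = 16.
A graph is a tree iff it is connected and has exactly n-1 edges. This graph is connected (all 9 vertices in one component) and has 9-1 = 8 edges. It is a tree.
Number of triangles = 0.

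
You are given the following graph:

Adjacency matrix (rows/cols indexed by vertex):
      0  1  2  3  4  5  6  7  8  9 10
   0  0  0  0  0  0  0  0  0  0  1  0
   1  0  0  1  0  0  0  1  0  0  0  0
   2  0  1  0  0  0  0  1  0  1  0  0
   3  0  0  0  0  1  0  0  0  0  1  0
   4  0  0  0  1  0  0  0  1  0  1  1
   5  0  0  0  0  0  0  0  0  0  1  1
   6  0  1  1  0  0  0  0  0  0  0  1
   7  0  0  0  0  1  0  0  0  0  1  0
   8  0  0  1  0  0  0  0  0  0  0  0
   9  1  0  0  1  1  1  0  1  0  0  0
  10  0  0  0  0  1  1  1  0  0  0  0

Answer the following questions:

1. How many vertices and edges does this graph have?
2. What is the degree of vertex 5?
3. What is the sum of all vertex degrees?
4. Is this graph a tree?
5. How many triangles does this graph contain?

Count: 11 vertices, 14 edges.
Vertex 5 has neighbors [9, 10], degree = 2.
Handshaking lemma: 2 * 14 = 28.
A tree on 11 vertices has 10 edges. This graph has 14 edges (4 extra). Not a tree.
Number of triangles = 3.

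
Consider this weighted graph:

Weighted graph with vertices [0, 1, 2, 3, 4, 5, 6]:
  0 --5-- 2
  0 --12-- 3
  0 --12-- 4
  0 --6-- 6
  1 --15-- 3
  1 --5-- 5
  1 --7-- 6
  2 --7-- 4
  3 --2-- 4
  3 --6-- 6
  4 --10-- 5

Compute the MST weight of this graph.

Applying Kruskal's algorithm (sort edges by weight, add if no cycle):
  Add (3,4) w=2
  Add (0,2) w=5
  Add (1,5) w=5
  Add (0,6) w=6
  Add (3,6) w=6
  Add (1,6) w=7
  Skip (2,4) w=7 (creates cycle)
  Skip (4,5) w=10 (creates cycle)
  Skip (0,3) w=12 (creates cycle)
  Skip (0,4) w=12 (creates cycle)
  Skip (1,3) w=15 (creates cycle)
MST weight = 31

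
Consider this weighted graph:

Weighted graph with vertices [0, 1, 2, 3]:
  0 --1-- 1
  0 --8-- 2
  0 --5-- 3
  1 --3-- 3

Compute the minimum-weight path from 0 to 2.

Using Dijkstra's algorithm from vertex 0:
Shortest path: 0 -> 2
Total weight: 8 = 8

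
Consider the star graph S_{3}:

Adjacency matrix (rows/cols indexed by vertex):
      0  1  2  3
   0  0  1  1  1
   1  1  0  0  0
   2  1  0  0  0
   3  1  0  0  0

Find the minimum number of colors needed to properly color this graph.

S_{3} has one hub adjacent to 3 leaves; leaves are pairwise non-adjacent.
Color the hub 0 and every leaf 1.
Chromatic number = 2.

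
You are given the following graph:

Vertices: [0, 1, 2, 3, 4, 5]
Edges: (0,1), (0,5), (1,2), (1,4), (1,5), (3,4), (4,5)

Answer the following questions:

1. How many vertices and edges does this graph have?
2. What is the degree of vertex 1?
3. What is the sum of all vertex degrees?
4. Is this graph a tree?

Count: 6 vertices, 7 edges.
Vertex 1 has neighbors [0, 2, 4, 5], degree = 4.
Handshaking lemma: 2 * 7 = 14.
A tree on 6 vertices has 5 edges. This graph has 7 edges (2 extra). Not a tree.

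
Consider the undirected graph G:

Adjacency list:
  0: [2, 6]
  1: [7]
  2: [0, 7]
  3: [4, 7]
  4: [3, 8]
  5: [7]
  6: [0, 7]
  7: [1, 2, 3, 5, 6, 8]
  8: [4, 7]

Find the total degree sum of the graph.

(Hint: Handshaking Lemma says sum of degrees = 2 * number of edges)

Count edges: 10 edges.
By Handshaking Lemma: sum of degrees = 2 * 10 = 20.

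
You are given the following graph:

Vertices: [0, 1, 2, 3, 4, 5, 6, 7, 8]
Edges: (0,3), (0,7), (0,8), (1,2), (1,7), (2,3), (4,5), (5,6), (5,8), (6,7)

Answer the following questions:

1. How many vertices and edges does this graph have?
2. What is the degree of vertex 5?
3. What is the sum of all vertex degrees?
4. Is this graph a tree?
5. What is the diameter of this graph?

Count: 9 vertices, 10 edges.
Vertex 5 has neighbors [4, 6, 8], degree = 3.
Handshaking lemma: 2 * 10 = 20.
A tree on 9 vertices has 8 edges. This graph has 10 edges (2 extra). Not a tree.
Diameter (longest shortest path) = 5.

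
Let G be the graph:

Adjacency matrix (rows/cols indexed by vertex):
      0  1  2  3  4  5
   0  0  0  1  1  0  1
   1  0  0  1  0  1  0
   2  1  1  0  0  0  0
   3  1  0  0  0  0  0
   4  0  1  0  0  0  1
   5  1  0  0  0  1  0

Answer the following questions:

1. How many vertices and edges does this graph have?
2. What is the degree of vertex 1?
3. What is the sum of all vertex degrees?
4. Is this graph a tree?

Count: 6 vertices, 6 edges.
Vertex 1 has neighbors [2, 4], degree = 2.
Handshaking lemma: 2 * 6 = 12.
A tree on 6 vertices has 5 edges. This graph has 6 edges (1 extra). Not a tree.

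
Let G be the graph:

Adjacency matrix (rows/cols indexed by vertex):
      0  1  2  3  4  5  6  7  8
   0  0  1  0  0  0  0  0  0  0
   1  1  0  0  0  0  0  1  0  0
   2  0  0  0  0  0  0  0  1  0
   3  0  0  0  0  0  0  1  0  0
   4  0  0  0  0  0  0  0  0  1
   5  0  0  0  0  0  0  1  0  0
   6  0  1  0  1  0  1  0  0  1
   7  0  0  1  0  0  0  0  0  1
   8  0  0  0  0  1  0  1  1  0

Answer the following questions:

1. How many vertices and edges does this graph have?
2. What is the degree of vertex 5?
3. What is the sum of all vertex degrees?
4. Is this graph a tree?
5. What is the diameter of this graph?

Count: 9 vertices, 8 edges.
Vertex 5 has neighbors [6], degree = 1.
Handshaking lemma: 2 * 8 = 16.
A graph is a tree iff it is connected and has exactly n-1 edges. This graph is connected (all 9 vertices in one component) and has 9-1 = 8 edges. It is a tree.
Diameter (longest shortest path) = 5.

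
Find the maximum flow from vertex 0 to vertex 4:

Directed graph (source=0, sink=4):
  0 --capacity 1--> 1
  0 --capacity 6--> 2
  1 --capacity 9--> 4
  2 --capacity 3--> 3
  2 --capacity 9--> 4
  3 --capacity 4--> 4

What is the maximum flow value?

Computing max flow:
  Flow on (0->1): 1/1
  Flow on (0->2): 6/6
  Flow on (1->4): 1/9
  Flow on (2->4): 6/9
Maximum flow = 7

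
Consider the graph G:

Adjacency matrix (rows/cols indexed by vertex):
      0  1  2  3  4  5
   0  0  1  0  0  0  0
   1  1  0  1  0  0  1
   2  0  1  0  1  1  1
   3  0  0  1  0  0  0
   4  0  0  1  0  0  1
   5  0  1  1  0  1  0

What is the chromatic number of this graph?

The graph has a maximum clique of size 3 (lower bound on chromatic number).
A valid 3-coloring: {0: 0, 1: 1, 2: 0, 3: 1, 4: 1, 5: 2}.
Chromatic number = 3.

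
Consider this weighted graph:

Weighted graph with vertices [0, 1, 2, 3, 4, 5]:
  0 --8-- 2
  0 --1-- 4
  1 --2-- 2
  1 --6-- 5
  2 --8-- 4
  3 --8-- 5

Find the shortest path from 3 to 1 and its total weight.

Using Dijkstra's algorithm from vertex 3:
Shortest path: 3 -> 5 -> 1
Total weight: 8 + 6 = 14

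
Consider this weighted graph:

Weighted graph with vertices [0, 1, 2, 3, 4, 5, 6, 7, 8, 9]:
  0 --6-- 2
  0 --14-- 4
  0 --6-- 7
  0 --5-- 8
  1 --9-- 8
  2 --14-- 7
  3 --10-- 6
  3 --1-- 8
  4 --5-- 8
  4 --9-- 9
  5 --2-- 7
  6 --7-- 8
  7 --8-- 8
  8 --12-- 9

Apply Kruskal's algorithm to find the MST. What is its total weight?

Applying Kruskal's algorithm (sort edges by weight, add if no cycle):
  Add (3,8) w=1
  Add (5,7) w=2
  Add (0,8) w=5
  Add (4,8) w=5
  Add (0,2) w=6
  Add (0,7) w=6
  Add (6,8) w=7
  Skip (7,8) w=8 (creates cycle)
  Add (1,8) w=9
  Add (4,9) w=9
  Skip (3,6) w=10 (creates cycle)
  Skip (8,9) w=12 (creates cycle)
  Skip (0,4) w=14 (creates cycle)
  Skip (2,7) w=14 (creates cycle)
MST weight = 50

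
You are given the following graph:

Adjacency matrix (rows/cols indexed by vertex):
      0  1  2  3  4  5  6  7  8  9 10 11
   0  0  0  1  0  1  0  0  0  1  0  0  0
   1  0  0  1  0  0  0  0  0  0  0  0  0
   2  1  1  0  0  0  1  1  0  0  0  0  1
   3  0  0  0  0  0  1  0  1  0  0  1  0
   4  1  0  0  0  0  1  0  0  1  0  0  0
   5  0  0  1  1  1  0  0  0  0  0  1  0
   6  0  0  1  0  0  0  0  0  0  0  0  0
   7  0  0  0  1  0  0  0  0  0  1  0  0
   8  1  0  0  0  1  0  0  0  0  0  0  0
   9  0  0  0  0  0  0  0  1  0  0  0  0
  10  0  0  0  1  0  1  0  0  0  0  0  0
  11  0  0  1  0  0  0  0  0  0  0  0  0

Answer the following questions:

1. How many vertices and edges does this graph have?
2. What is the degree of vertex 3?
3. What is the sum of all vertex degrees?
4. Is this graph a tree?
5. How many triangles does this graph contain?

Count: 12 vertices, 14 edges.
Vertex 3 has neighbors [5, 7, 10], degree = 3.
Handshaking lemma: 2 * 14 = 28.
A tree on 12 vertices has 11 edges. This graph has 14 edges (3 extra). Not a tree.
Number of triangles = 2.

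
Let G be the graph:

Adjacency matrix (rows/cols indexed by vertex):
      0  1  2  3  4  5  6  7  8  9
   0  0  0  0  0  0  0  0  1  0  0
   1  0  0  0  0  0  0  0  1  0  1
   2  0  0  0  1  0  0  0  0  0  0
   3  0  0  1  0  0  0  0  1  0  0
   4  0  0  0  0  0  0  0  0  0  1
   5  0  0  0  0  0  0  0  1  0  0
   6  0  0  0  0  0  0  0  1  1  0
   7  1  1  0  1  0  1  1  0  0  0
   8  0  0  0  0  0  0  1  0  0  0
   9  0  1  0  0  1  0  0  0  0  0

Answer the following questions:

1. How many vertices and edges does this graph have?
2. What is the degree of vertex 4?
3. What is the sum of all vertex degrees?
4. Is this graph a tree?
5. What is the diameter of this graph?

Count: 10 vertices, 9 edges.
Vertex 4 has neighbors [9], degree = 1.
Handshaking lemma: 2 * 9 = 18.
A graph is a tree iff it is connected and has exactly n-1 edges. This graph is connected (all 10 vertices in one component) and has 10-1 = 9 edges. It is a tree.
Diameter (longest shortest path) = 5.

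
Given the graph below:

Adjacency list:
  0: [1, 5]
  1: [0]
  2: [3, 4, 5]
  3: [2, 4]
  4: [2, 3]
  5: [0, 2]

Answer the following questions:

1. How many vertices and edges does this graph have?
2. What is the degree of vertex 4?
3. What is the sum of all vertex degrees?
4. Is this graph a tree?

Count: 6 vertices, 6 edges.
Vertex 4 has neighbors [2, 3], degree = 2.
Handshaking lemma: 2 * 6 = 12.
A tree on 6 vertices has 5 edges. This graph has 6 edges (1 extra). Not a tree.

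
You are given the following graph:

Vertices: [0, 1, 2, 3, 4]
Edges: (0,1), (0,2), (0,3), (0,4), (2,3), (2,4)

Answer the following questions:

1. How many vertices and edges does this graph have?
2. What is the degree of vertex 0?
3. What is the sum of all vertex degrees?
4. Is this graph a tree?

Count: 5 vertices, 6 edges.
Vertex 0 has neighbors [1, 2, 3, 4], degree = 4.
Handshaking lemma: 2 * 6 = 12.
A tree on 5 vertices has 4 edges. This graph has 6 edges (2 extra). Not a tree.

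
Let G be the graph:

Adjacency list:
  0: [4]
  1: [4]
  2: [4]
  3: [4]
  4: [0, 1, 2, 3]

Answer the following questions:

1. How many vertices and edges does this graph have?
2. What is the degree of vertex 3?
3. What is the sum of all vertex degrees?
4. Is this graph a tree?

Count: 5 vertices, 4 edges.
Vertex 3 has neighbors [4], degree = 1.
Handshaking lemma: 2 * 4 = 8.
A graph is a tree iff it is connected and has exactly n-1 edges. This graph is connected (all 5 vertices in one component) and has 5-1 = 4 edges. It is a tree.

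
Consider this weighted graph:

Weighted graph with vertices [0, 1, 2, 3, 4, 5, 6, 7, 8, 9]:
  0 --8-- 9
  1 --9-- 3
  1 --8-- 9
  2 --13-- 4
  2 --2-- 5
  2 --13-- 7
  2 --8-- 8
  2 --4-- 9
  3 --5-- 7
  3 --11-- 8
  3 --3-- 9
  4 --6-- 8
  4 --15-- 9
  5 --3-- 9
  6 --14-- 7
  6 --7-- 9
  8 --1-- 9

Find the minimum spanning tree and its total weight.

Applying Kruskal's algorithm (sort edges by weight, add if no cycle):
  Add (8,9) w=1
  Add (2,5) w=2
  Add (3,9) w=3
  Add (5,9) w=3
  Skip (2,9) w=4 (creates cycle)
  Add (3,7) w=5
  Add (4,8) w=6
  Add (6,9) w=7
  Add (0,9) w=8
  Add (1,9) w=8
  Skip (2,8) w=8 (creates cycle)
  Skip (1,3) w=9 (creates cycle)
  Skip (3,8) w=11 (creates cycle)
  Skip (2,7) w=13 (creates cycle)
  Skip (2,4) w=13 (creates cycle)
  Skip (6,7) w=14 (creates cycle)
  Skip (4,9) w=15 (creates cycle)
MST weight = 43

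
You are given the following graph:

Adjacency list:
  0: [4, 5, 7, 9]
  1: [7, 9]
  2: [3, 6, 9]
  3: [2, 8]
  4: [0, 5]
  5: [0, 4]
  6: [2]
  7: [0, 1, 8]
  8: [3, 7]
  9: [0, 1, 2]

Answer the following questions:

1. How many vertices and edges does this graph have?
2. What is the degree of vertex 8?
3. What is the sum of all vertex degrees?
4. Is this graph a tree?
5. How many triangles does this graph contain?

Count: 10 vertices, 12 edges.
Vertex 8 has neighbors [3, 7], degree = 2.
Handshaking lemma: 2 * 12 = 24.
A tree on 10 vertices has 9 edges. This graph has 12 edges (3 extra). Not a tree.
Number of triangles = 1.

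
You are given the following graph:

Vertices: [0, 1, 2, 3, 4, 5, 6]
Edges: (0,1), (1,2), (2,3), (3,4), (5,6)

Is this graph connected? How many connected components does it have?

Checking connectivity: the graph has 2 connected component(s).
Components: [[0, 1, 2, 3, 4], [5, 6]]. The graph is NOT connected.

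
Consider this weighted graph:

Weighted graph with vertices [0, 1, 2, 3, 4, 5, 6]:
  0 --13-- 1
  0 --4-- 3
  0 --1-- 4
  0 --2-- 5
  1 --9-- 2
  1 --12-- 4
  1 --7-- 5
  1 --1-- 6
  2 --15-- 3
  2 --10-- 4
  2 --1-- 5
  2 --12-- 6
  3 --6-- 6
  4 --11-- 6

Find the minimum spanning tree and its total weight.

Applying Kruskal's algorithm (sort edges by weight, add if no cycle):
  Add (0,4) w=1
  Add (1,6) w=1
  Add (2,5) w=1
  Add (0,5) w=2
  Add (0,3) w=4
  Add (3,6) w=6
  Skip (1,5) w=7 (creates cycle)
  Skip (1,2) w=9 (creates cycle)
  Skip (2,4) w=10 (creates cycle)
  Skip (4,6) w=11 (creates cycle)
  Skip (1,4) w=12 (creates cycle)
  Skip (2,6) w=12 (creates cycle)
  Skip (0,1) w=13 (creates cycle)
  Skip (2,3) w=15 (creates cycle)
MST weight = 15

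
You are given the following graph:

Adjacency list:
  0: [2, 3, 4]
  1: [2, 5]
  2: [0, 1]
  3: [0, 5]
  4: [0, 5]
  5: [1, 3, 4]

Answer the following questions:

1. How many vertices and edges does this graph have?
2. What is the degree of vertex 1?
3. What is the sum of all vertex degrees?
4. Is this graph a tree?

Count: 6 vertices, 7 edges.
Vertex 1 has neighbors [2, 5], degree = 2.
Handshaking lemma: 2 * 7 = 14.
A tree on 6 vertices has 5 edges. This graph has 7 edges (2 extra). Not a tree.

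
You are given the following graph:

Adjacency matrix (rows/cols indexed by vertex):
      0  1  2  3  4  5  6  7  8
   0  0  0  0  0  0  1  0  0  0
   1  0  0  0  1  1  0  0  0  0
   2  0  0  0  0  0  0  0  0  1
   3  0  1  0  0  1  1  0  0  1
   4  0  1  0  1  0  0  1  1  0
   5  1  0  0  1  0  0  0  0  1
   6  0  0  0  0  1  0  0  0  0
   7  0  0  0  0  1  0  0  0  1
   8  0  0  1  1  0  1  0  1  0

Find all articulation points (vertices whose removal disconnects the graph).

An articulation point is a vertex whose removal disconnects the graph.
Articulation points: [4, 5, 8]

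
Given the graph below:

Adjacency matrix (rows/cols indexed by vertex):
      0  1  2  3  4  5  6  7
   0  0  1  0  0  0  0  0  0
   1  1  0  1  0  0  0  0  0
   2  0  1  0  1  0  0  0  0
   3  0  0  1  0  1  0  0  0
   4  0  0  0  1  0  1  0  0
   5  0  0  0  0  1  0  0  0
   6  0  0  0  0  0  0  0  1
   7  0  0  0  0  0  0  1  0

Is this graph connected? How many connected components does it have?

Checking connectivity: the graph has 2 connected component(s).
Components: [[0, 1, 2, 3, 4, 5], [6, 7]]. The graph is NOT connected.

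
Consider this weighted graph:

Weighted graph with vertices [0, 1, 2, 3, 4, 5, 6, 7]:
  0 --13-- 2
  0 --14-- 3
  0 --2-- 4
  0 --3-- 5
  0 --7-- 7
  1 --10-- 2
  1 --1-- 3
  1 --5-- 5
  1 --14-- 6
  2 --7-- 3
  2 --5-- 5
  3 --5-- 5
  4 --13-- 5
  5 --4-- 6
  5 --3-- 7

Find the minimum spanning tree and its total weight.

Applying Kruskal's algorithm (sort edges by weight, add if no cycle):
  Add (1,3) w=1
  Add (0,4) w=2
  Add (0,5) w=3
  Add (5,7) w=3
  Add (5,6) w=4
  Add (1,5) w=5
  Add (2,5) w=5
  Skip (3,5) w=5 (creates cycle)
  Skip (0,7) w=7 (creates cycle)
  Skip (2,3) w=7 (creates cycle)
  Skip (1,2) w=10 (creates cycle)
  Skip (0,2) w=13 (creates cycle)
  Skip (4,5) w=13 (creates cycle)
  Skip (0,3) w=14 (creates cycle)
  Skip (1,6) w=14 (creates cycle)
MST weight = 23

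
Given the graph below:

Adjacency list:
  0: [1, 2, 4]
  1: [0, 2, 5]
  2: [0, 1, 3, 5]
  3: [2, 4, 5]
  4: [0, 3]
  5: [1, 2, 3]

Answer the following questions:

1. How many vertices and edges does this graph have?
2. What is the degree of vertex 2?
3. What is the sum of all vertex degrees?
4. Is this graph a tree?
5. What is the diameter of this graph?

Count: 6 vertices, 9 edges.
Vertex 2 has neighbors [0, 1, 3, 5], degree = 4.
Handshaking lemma: 2 * 9 = 18.
A tree on 6 vertices has 5 edges. This graph has 9 edges (4 extra). Not a tree.
Diameter (longest shortest path) = 2.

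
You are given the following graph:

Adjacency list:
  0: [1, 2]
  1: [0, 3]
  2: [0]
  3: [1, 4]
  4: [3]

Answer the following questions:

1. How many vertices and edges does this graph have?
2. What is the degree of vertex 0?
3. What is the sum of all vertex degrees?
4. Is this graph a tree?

Count: 5 vertices, 4 edges.
Vertex 0 has neighbors [1, 2], degree = 2.
Handshaking lemma: 2 * 4 = 8.
A graph is a tree iff it is connected and has exactly n-1 edges. This graph is connected (all 5 vertices in one component) and has 5-1 = 4 edges. It is a tree.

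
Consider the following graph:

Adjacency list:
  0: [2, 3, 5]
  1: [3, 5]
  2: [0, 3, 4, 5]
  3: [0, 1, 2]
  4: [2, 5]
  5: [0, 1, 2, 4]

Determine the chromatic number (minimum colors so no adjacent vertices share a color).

The graph has a maximum clique of size 3 (lower bound on chromatic number).
A valid 3-coloring: {0: 2, 1: 0, 2: 0, 3: 1, 4: 2, 5: 1}.
Chromatic number = 3.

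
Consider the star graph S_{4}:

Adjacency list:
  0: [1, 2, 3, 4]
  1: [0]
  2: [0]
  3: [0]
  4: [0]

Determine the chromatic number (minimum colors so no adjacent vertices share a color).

S_{4} has one hub adjacent to 4 leaves; leaves are pairwise non-adjacent.
Color the hub 0 and every leaf 1.
Chromatic number = 2.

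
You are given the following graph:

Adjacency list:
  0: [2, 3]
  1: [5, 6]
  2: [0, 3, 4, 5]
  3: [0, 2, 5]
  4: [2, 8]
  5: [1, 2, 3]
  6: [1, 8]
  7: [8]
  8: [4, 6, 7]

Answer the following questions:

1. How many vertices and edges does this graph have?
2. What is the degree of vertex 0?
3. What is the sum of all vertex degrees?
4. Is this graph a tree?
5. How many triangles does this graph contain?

Count: 9 vertices, 11 edges.
Vertex 0 has neighbors [2, 3], degree = 2.
Handshaking lemma: 2 * 11 = 22.
A tree on 9 vertices has 8 edges. This graph has 11 edges (3 extra). Not a tree.
Number of triangles = 2.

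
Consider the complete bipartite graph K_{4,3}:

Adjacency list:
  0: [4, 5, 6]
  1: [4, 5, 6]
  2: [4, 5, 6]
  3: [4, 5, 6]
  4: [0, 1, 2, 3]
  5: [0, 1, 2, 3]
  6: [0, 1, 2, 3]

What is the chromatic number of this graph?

K_{4,3} is bipartite: vertices split into two independent sets of size 4 and 3.
Color one set 0, the other 1. No adjacent vertices share a color.
Chromatic number = 2.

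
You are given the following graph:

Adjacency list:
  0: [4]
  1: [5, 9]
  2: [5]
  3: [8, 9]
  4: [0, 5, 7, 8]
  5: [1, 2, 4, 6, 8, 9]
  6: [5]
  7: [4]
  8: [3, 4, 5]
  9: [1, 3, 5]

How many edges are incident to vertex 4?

Vertex 4 has neighbors [0, 5, 7, 8], so deg(4) = 4.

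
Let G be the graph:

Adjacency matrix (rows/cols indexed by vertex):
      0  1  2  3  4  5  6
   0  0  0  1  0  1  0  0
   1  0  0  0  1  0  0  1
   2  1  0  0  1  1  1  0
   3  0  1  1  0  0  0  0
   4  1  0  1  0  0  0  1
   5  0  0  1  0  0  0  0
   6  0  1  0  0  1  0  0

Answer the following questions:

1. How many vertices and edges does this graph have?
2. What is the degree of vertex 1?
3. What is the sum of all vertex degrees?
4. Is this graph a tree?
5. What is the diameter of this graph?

Count: 7 vertices, 8 edges.
Vertex 1 has neighbors [3, 6], degree = 2.
Handshaking lemma: 2 * 8 = 16.
A tree on 7 vertices has 6 edges. This graph has 8 edges (2 extra). Not a tree.
Diameter (longest shortest path) = 3.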